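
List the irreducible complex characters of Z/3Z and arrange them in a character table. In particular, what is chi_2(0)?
Character table of Z/3Z (irreps indexed chi_0,...,chi_2 with chi_k(m) = zeta_3^(k*m), zeta_3 = exp(2*pi*i/3)):
  irrep \ class  {0} (size 1)  {1} (size 1)    {2} (size 1)  
  chi_0          1             1               1             
  chi_1          1             exp(2*I*pi/3)   exp(-2*I*pi/3)
  chi_2          1             exp(-2*I*pi/3)  exp(2*I*pi/3) 

Spot check: chi_2(0) = zeta_3^(2*0) = zeta_3^0 = 1.

Justification: Z/3Z is abelian, so all 3 irreducible complex representations are 1-dimensional. They are given by chi_k(m) = zeta_3^(k*m) for k = 0,...,2. Row orthogonality: sum_m chi_k(m) conj(chi_l(m)) = 3 * [k = l].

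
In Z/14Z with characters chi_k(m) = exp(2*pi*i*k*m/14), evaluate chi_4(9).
chi_4(9) = zeta_14^36 = exp(-6*I*pi/7)

Argument: chi_4(9) = zeta_14^(4*9) = zeta_14^36. Since zeta_14^14 = 1, this equals zeta_14^8 = exp(2*pi*i*8/14) = exp(-6*I*pi/7).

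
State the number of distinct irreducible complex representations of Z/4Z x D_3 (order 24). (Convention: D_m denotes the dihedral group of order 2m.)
12

Argument: The number of irreducible complex representations of a finite group equals its number of conjugacy classes. For a direct product, #classes(G x H) = #classes(G) * #classes(H). Z/4Z has 4 classes (abelian), D_3 has 3 classes, so 4 * 3 = 12, so Z/4Z x D_3 (order 24) has exactly 12 irreducible complex representations.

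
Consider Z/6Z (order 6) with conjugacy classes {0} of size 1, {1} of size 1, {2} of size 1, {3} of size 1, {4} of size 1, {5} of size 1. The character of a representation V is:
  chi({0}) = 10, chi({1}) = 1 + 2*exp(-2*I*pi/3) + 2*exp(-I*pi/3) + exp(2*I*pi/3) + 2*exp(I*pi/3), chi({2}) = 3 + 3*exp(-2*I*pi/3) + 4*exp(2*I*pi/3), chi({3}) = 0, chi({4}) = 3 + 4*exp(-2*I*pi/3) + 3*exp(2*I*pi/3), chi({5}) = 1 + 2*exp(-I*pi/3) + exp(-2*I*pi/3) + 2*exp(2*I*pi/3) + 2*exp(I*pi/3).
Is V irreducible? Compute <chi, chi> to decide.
Not irreducible (reducible): <chi, chi> = 18 > 1.

Derivation: <chi, chi> = (1/|G|) sum_C |C| * |chi(C)|^2 = (1/6)[1*|10|^2 + 1*|1 + 2*exp(-2*I*pi/3) + 2*exp(-I*pi/3) + exp(2*I*pi/3) + 2*exp(I*pi/3)|^2 + 1*|3 + 3*exp(-2*I*pi/3) + 4*exp(2*I*pi/3)|^2 + 1*|0|^2 + 1*|3 + 4*exp(-2*I*pi/3) + 3*exp(2*I*pi/3)|^2 + 1*|1 + 2*exp(-I*pi/3) + exp(-2*I*pi/3) + 2*exp(2*I*pi/3) + 2*exp(I*pi/3)|^2]
  = (1/6)[(100) + (3) + (1) + (0) + (1) + (3)] = 108/6 = 18.
(Exp terms are combined using exp(i*s)*conj(exp(i*t)) = exp(i*(s-t)), and sums of them are collapsed using the identity that for every m > 1 the m distinct m-th roots of unity sum to 0, e.g. 1 + exp(2*I*pi/3) + exp(-2*I*pi/3) = 0.)
A character is irreducible iff <chi, chi> = 1, so this representation is reducible.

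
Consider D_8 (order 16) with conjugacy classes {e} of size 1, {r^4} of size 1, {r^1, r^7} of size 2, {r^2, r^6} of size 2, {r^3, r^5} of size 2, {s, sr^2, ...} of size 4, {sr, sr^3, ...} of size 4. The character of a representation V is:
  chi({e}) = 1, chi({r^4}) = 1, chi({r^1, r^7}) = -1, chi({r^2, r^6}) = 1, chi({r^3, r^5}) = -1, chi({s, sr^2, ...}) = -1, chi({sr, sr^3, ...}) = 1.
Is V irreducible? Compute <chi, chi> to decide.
Irreducible: <chi, chi> = 1.

<chi, chi> = (1/|G|) sum_C |C| * |chi(C)|^2 = (1/16)[1*|1|^2 + 1*|1|^2 + 2*|-1|^2 + 2*|1|^2 + 2*|-1|^2 + 4*|-1|^2 + 4*|1|^2]
  = (1/16)[(1) + (1) + (2) + (2) + (2) + (4) + (4)] = 16/16 = 1.
A character is irreducible iff <chi, chi> = 1, so this representation is irreducible.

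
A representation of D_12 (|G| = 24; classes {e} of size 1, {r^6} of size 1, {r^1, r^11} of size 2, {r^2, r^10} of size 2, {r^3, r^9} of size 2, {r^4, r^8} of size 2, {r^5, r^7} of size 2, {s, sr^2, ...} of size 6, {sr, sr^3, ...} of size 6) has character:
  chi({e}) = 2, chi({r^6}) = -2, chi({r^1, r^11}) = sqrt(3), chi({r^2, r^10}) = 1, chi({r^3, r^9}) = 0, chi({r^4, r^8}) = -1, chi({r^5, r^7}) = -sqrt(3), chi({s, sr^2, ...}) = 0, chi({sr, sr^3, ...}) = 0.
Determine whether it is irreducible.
Irreducible: <chi, chi> = 1.

Why: <chi, chi> = (1/|G|) sum_C |C| * |chi(C)|^2 = (1/24)[1*|2|^2 + 1*|-2|^2 + 2*|sqrt(3)|^2 + 2*|1|^2 + 2*|0|^2 + 2*|-1|^2 + 2*|-sqrt(3)|^2 + 6*|0|^2 + 6*|0|^2]
  = (1/24)[(4) + (4) + (6) + (2) + (0) + (2) + (6) + (0) + (0)] = 24/24 = 1.
A character is irreducible iff <chi, chi> = 1, so this representation is irreducible.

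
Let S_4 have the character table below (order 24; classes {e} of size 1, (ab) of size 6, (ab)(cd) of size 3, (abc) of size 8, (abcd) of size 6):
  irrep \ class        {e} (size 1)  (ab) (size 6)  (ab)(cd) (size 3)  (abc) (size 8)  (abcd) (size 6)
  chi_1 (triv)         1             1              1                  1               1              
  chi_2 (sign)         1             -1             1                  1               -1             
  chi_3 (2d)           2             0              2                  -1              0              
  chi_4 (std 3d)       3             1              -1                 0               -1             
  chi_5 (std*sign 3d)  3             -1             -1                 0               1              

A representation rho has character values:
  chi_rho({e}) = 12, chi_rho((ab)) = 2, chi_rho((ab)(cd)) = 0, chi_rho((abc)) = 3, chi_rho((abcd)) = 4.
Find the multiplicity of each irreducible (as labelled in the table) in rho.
Multiplicities: chi_1: 3, chi_2: 0, chi_3: 0, chi_4: 1, chi_5: 2.

Proof sketch: Use <chi_rho, chi> = (1/|G|) sum_C |C| * chi_rho(C) * conj(chi(C)) with |G| = 24 for each irreducible chi in the table:
  <chi_rho, chi_1> = (1/24)[1*(12)*conj(1) + 6*(2)*conj(1) + 3*(0)*conj(1) + 8*(3)*conj(1) + 6*(4)*conj(1)]
      = (1/24)[(12) + (12) + (0) + (24) + (24)] = 72/24 = 3
  <chi_rho, chi_2> = (1/24)[1*(12)*conj(1) + 6*(2)*conj(-1) + 3*(0)*conj(1) + 8*(3)*conj(1) + 6*(4)*conj(-1)]
      = (1/24)[(12) + (-12) + (0) + (24) + (-24)] = 0/24 = 0
  <chi_rho, chi_3> = (1/24)[1*(12)*conj(2) + 6*(2)*conj(0) + 3*(0)*conj(2) + 8*(3)*conj(-1) + 6*(4)*conj(0)]
      = (1/24)[(24) + (0) + (0) + (-24) + (0)] = 0/24 = 0
  <chi_rho, chi_4> = (1/24)[1*(12)*conj(3) + 6*(2)*conj(1) + 3*(0)*conj(-1) + 8*(3)*conj(0) + 6*(4)*conj(-1)]
      = (1/24)[(36) + (12) + (0) + (0) + (-24)] = 24/24 = 1
  <chi_rho, chi_5> = (1/24)[1*(12)*conj(3) + 6*(2)*conj(-1) + 3*(0)*conj(-1) + 8*(3)*conj(0) + 6*(4)*conj(1)]
      = (1/24)[(36) + (-12) + (0) + (0) + (24)] = 48/24 = 2
Dimension check: dim(rho) = sum (mult * dim) = 3*1 + 0*1 + 0*2 + 1*3 + 2*3 = 12 = chi_rho(e) = 12.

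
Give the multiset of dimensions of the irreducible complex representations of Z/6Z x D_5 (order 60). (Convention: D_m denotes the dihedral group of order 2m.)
Dimensions: 1, 1, 1, 1, 1, 1, 1, 1, 1, 1, 1, 1, 2, 2, 2, 2, 2, 2, 2, 2, 2, 2, 2, 2

Justification: There are 24 irreducibles (= number of conjugacy classes). Their dimensions d_i satisfy sum d_i^2 = |G| = 60: 1 + 1 + 1 + 1 + 1 + 1 + 1 + 1 + 1 + 1 + 1 + 1 + 4 + 4 + 4 + 4 + 4 + 4 + 4 + 4 + 4 + 4 + 4 + 4 = 60. (For the product with Z/6Z: each of the 6 1-dim characters of Z/6Z tensors with each irrep of D_5, giving 6 copies of each D_5-dimension.)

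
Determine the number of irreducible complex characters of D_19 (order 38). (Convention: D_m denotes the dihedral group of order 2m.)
11

Explanation: The number of irreducible complex representations of a finite group equals its number of conjugacy classes. D_19 has 11 conjugacy classes ((n+3)/2 for n odd), so D_19 (order 38) has exactly 11 irreducible complex representations.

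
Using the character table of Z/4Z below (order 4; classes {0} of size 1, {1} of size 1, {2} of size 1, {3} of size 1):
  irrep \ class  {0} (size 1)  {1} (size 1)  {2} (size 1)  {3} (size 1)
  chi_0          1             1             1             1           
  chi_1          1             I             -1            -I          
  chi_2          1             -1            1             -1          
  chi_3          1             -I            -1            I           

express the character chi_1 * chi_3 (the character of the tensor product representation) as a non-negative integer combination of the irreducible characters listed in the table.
chi_1 tensor chi_3 = chi_0 (all other irreducibles have multiplicity 0).

Justification: The character of a tensor product is the pointwise product (chi_1 * chi_3)(C) = chi_1(C) * chi_3(C):
  {0}: (1)*(1), {1}: (I)*(-I), {2}: (-1)*(-1), {3}: (-I)*(I)
so (chi_1 * chi_3) takes values
  {0} -> 1, {1} -> 1, {2} -> 1, {3} -> 1.
Now take the inner product of this character with each irreducible chi from the table, <chi_1*chi_3, chi> = (1/4) sum_C |C| (chi_1*chi_3)(C) conj(chi(C)):
  <chi_1*chi_3, chi_0> = (1/4)[1*(1)*conj(1) + 1*(1)*conj(1) + 1*(1)*conj(1) + 1*(1)*conj(1)]
      = (1/4)[(1) + (1) + (1) + (1)] = 4/4 = 1
  <chi_1*chi_3, chi_1> = (1/4)[1*(1)*conj(1) + 1*(1)*conj(I) + 1*(1)*conj(-1) + 1*(1)*conj(-I)]
      = (1/4)[(1) + (-I) + (-1) + (I)] = 0/4 = 0
  <chi_1*chi_3, chi_2> = (1/4)[1*(1)*conj(1) + 1*(1)*conj(-1) + 1*(1)*conj(1) + 1*(1)*conj(-1)]
      = (1/4)[(1) + (-1) + (1) + (-1)] = 0/4 = 0
  <chi_1*chi_3, chi_3> = (1/4)[1*(1)*conj(1) + 1*(1)*conj(-I) + 1*(1)*conj(-1) + 1*(1)*conj(I)]
      = (1/4)[(1) + (I) + (-1) + (-I)] = 0/4 = 0
(Exp terms are combined using exp(i*s)*conj(exp(i*t)) = exp(i*(s-t)), and sums of them are collapsed using the identity that for every m > 1 the m distinct m-th roots of unity sum to 0, e.g. 1 + exp(2*I*pi/3) + exp(-2*I*pi/3) = 0.)
Hence the multiplicities are chi_0: 1. Dimension check: dim(chi_1)*dim(chi_3) = 1*1 = 1 and sum (mult * dim) = 1*1 = 1.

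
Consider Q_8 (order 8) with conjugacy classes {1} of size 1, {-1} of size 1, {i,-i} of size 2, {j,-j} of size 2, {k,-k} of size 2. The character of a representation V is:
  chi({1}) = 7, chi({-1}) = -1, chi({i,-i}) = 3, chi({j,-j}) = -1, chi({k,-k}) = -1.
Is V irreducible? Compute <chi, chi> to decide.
Not irreducible (reducible): <chi, chi> = 9 > 1.

Explanation: <chi, chi> = (1/|G|) sum_C |C| * |chi(C)|^2 = (1/8)[1*|7|^2 + 1*|-1|^2 + 2*|3|^2 + 2*|-1|^2 + 2*|-1|^2]
  = (1/8)[(49) + (1) + (18) + (2) + (2)] = 72/8 = 9.
A character is irreducible iff <chi, chi> = 1, so this representation is reducible.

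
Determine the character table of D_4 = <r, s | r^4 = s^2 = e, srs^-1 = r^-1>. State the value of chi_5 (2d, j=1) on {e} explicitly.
Conjugacy classes: {e} of size 1, {r^2} of size 1, {r^1, r^3} of size 2, {s, sr^2, ...} of size 2, {sr, sr^3, ...} of size 2.
Character table:
  irrep \ class              {e} (size 1)  {r^2} (size 1)  {r^1, r^3} (size 2)  {s, sr^2, ...} (size 2)  {sr, sr^3, ...} (size 2)
  chi_1 (triv)               1             1               1                    1                        1                       
  chi_2 (sign: r->1, s->-1)  1             1               1                    -1                       -1                      
  chi_3 (r->-1, s->1)        1             1               -1                   1                        -1                      
  chi_4 (r->-1, s->-1)       1             1               -1                   -1                       1                       
  chi_5 (2d, j=1)            2             -2              0                    0                        0                       

Spot check: chi_5 (2d, j=1) on {e} = 2.

Explanation: D_4 has order 2*4 = 8 with 5 conjugacy classes, hence 5 irreducibles. Sum of squared dims 1 + 1 + 1 + 1 + 4 = 8 = |G|. Linear characters come from the abelianisation; the 2-dimensional irreps have character r^k -> 2*cos(2*pi*j*k/4), reflections -> 0.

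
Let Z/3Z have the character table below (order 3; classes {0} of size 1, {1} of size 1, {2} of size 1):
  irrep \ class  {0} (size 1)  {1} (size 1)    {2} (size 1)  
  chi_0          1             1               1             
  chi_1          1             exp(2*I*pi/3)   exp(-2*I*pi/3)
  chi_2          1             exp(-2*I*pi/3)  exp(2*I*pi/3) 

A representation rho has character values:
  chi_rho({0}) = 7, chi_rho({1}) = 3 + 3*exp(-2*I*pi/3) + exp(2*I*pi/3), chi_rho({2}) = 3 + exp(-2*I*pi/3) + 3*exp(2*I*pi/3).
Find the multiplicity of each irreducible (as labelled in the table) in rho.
Multiplicities: chi_0: 3, chi_1: 1, chi_2: 3.

Reasoning: Use <chi_rho, chi> = (1/|G|) sum_C |C| * chi_rho(C) * conj(chi(C)) with |G| = 3 for each irreducible chi in the table:
  <chi_rho, chi_0> = (1/3)[1*(7)*conj(1) + 1*(3 + 3*exp(-2*I*pi/3) + exp(2*I*pi/3))*conj(1) + 1*(3 + exp(-2*I*pi/3) + 3*exp(2*I*pi/3))*conj(1)]
      = (1/3)[(7) + (3 + 3*exp(-2*I*pi/3) + exp(2*I*pi/3)) + (3 + exp(-2*I*pi/3) + 3*exp(2*I*pi/3))] = 9/3 = 3
  <chi_rho, chi_1> = (1/3)[1*(7)*conj(1) + 1*(3 + 3*exp(-2*I*pi/3) + exp(2*I*pi/3))*conj(exp(2*I*pi/3)) + 1*(3 + exp(-2*I*pi/3) + 3*exp(2*I*pi/3))*conj(exp(-2*I*pi/3))]
      = (1/3)[(7) + (-2) + (-2)] = 3/3 = 1
  <chi_rho, chi_2> = (1/3)[1*(7)*conj(1) + 1*(3 + 3*exp(-2*I*pi/3) + exp(2*I*pi/3))*conj(exp(-2*I*pi/3)) + 1*(3 + exp(-2*I*pi/3) + 3*exp(2*I*pi/3))*conj(exp(2*I*pi/3))]
      = (1/3)[(7) + (3 + exp(-2*I*pi/3) + 3*exp(2*I*pi/3)) + (3 + 3*exp(-2*I*pi/3) + exp(2*I*pi/3))] = 9/3 = 3
(Exp terms are combined using exp(i*s)*conj(exp(i*t)) = exp(i*(s-t)), and sums of them are collapsed using the identity that for every m > 1 the m distinct m-th roots of unity sum to 0, e.g. 1 + exp(2*I*pi/3) + exp(-2*I*pi/3) = 0.)
Dimension check: dim(rho) = sum (mult * dim) = 3*1 + 1*1 + 3*1 = 7 = chi_rho(e) = 7.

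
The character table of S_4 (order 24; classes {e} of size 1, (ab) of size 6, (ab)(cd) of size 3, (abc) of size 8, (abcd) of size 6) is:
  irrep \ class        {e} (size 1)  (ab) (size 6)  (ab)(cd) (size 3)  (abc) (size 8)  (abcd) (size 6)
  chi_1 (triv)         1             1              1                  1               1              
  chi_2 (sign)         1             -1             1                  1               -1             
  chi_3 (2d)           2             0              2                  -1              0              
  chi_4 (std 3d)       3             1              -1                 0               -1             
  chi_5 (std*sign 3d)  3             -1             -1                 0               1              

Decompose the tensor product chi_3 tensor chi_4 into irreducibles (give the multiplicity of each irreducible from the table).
chi_3 tensor chi_4 = chi_4 + chi_5 (all other irreducibles have multiplicity 0).

Derivation: The character of a tensor product is the pointwise product (chi_3 * chi_4)(C) = chi_3(C) * chi_4(C):
  {e}: (2)*(3), (ab): (0)*(1), (ab)(cd): (2)*(-1), (abc): (-1)*(0), (abcd): (0)*(-1)
so (chi_3 * chi_4) takes values
  {e} -> 6, (ab) -> 0, (ab)(cd) -> -2, (abc) -> 0, (abcd) -> 0.
Now take the inner product of this character with each irreducible chi from the table, <chi_3*chi_4, chi> = (1/24) sum_C |C| (chi_3*chi_4)(C) conj(chi(C)):
  <chi_3*chi_4, chi_1> = (1/24)[1*(6)*conj(1) + 6*(0)*conj(1) + 3*(-2)*conj(1) + 8*(0)*conj(1) + 6*(0)*conj(1)]
      = (1/24)[(6) + (0) + (-6) + (0) + (0)] = 0/24 = 0
  <chi_3*chi_4, chi_2> = (1/24)[1*(6)*conj(1) + 6*(0)*conj(-1) + 3*(-2)*conj(1) + 8*(0)*conj(1) + 6*(0)*conj(-1)]
      = (1/24)[(6) + (0) + (-6) + (0) + (0)] = 0/24 = 0
  <chi_3*chi_4, chi_3> = (1/24)[1*(6)*conj(2) + 6*(0)*conj(0) + 3*(-2)*conj(2) + 8*(0)*conj(-1) + 6*(0)*conj(0)]
      = (1/24)[(12) + (0) + (-12) + (0) + (0)] = 0/24 = 0
  <chi_3*chi_4, chi_4> = (1/24)[1*(6)*conj(3) + 6*(0)*conj(1) + 3*(-2)*conj(-1) + 8*(0)*conj(0) + 6*(0)*conj(-1)]
      = (1/24)[(18) + (0) + (6) + (0) + (0)] = 24/24 = 1
  <chi_3*chi_4, chi_5> = (1/24)[1*(6)*conj(3) + 6*(0)*conj(-1) + 3*(-2)*conj(-1) + 8*(0)*conj(0) + 6*(0)*conj(1)]
      = (1/24)[(18) + (0) + (6) + (0) + (0)] = 24/24 = 1
Hence the multiplicities are chi_4: 1, chi_5: 1. Dimension check: dim(chi_3)*dim(chi_4) = 2*3 = 6 and sum (mult * dim) = 1*3 + 1*3 = 6.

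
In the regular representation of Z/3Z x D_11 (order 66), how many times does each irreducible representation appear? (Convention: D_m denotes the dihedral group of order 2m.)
Each irreducible V_i of dimension d_i appears with multiplicity d_i, i.e. rho_reg = (direct sum over all irreducibles V_i) d_i V_i. The irreducible dimensions for Z/3Z x D_11 are 1, 1, 1, 1, 1, 1, 2, 2, 2, 2, 2, 2, 2, 2, 2, 2, 2, 2, 2, 2, 2: 6 irreducibles of dimension 1, each with multiplicity 1; 15 irreducibles of dimension 2, each with multiplicity 2. Total dimension 6*1*1 + 15*2*2 = 66 = |G|.

Argument: General theorem: in the regular representation of a finite group G, each irreducible appears with multiplicity equal to its dimension. Check: dim(rho_reg) = sum d_i^2 = 1 + 1 + 1 + 1 + 1 + 1 + 4 + 4 + 4 + 4 + 4 + 4 + 4 + 4 + 4 + 4 + 4 + 4 + 4 + 4 + 4 = 66 = |G|.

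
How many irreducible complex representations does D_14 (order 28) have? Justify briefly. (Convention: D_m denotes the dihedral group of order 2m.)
10

Why: The number of irreducible complex representations of a finite group equals its number of conjugacy classes. D_14 has 10 conjugacy classes (n/2 + 3 for n even), so D_14 (order 28) has exactly 10 irreducible complex representations.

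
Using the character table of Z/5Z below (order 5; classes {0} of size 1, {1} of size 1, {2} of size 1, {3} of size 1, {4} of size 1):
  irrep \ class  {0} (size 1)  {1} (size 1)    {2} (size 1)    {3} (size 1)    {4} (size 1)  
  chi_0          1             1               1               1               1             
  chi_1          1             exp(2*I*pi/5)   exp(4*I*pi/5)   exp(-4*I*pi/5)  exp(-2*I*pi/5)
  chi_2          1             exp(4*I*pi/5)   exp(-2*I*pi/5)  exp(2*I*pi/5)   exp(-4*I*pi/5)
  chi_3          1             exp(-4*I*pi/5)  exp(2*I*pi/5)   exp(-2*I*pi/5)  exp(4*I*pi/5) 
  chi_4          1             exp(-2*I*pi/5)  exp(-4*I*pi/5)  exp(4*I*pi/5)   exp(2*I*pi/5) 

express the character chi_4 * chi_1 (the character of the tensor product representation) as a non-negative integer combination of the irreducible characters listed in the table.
chi_4 tensor chi_1 = chi_0 (all other irreducibles have multiplicity 0).

Details: The character of a tensor product is the pointwise product (chi_4 * chi_1)(C) = chi_4(C) * chi_1(C):
  {0}: (1)*(1), {1}: (exp(-2*I*pi/5))*(exp(2*I*pi/5)), {2}: (exp(-4*I*pi/5))*(exp(4*I*pi/5)), {3}: (exp(4*I*pi/5))*(exp(-4*I*pi/5)), {4}: (exp(2*I*pi/5))*(exp(-2*I*pi/5))
so (chi_4 * chi_1) takes values
  {0} -> 1, {1} -> 1, {2} -> 1, {3} -> 1, {4} -> 1.
Now take the inner product of this character with each irreducible chi from the table, <chi_4*chi_1, chi> = (1/5) sum_C |C| (chi_4*chi_1)(C) conj(chi(C)):
  <chi_4*chi_1, chi_0> = (1/5)[1*(1)*conj(1) + 1*(1)*conj(1) + 1*(1)*conj(1) + 1*(1)*conj(1) + 1*(1)*conj(1)]
      = (1/5)[(1) + (1) + (1) + (1) + (1)] = 5/5 = 1
  <chi_4*chi_1, chi_1> = (1/5)[1*(1)*conj(1) + 1*(1)*conj(exp(2*I*pi/5)) + 1*(1)*conj(exp(4*I*pi/5)) + 1*(1)*conj(exp(-4*I*pi/5)) + 1*(1)*conj(exp(-2*I*pi/5))]
      = (1/5)[(1) + (exp(-2*I*pi/5)) + (exp(-4*I*pi/5)) + (exp(4*I*pi/5)) + (exp(2*I*pi/5))] = 0/5 = 0
  <chi_4*chi_1, chi_2> = (1/5)[1*(1)*conj(1) + 1*(1)*conj(exp(4*I*pi/5)) + 1*(1)*conj(exp(-2*I*pi/5)) + 1*(1)*conj(exp(2*I*pi/5)) + 1*(1)*conj(exp(-4*I*pi/5))]
      = (1/5)[(1) + (exp(-4*I*pi/5)) + (exp(2*I*pi/5)) + (exp(-2*I*pi/5)) + (exp(4*I*pi/5))] = 0/5 = 0
  <chi_4*chi_1, chi_3> = (1/5)[1*(1)*conj(1) + 1*(1)*conj(exp(-4*I*pi/5)) + 1*(1)*conj(exp(2*I*pi/5)) + 1*(1)*conj(exp(-2*I*pi/5)) + 1*(1)*conj(exp(4*I*pi/5))]
      = (1/5)[(1) + (exp(4*I*pi/5)) + (exp(-2*I*pi/5)) + (exp(2*I*pi/5)) + (exp(-4*I*pi/5))] = 0/5 = 0
  <chi_4*chi_1, chi_4> = (1/5)[1*(1)*conj(1) + 1*(1)*conj(exp(-2*I*pi/5)) + 1*(1)*conj(exp(-4*I*pi/5)) + 1*(1)*conj(exp(4*I*pi/5)) + 1*(1)*conj(exp(2*I*pi/5))]
      = (1/5)[(1) + (exp(2*I*pi/5)) + (exp(4*I*pi/5)) + (exp(-4*I*pi/5)) + (exp(-2*I*pi/5))] = 0/5 = 0
(Exp terms are combined using exp(i*s)*conj(exp(i*t)) = exp(i*(s-t)), and sums of them are collapsed using the identity that for every m > 1 the m distinct m-th roots of unity sum to 0, e.g. 1 + exp(2*I*pi/3) + exp(-2*I*pi/3) = 0.)
Hence the multiplicities are chi_0: 1. Dimension check: dim(chi_4)*dim(chi_1) = 1*1 = 1 and sum (mult * dim) = 1*1 = 1.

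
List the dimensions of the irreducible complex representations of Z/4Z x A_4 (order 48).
Dimensions: 1, 1, 1, 1, 1, 1, 1, 1, 1, 1, 1, 1, 3, 3, 3, 3

Derivation: There are 16 irreducibles (= number of conjugacy classes). Their dimensions d_i satisfy sum d_i^2 = |G| = 48: 1 + 1 + 1 + 1 + 1 + 1 + 1 + 1 + 1 + 1 + 1 + 1 + 9 + 9 + 9 + 9 = 48. (For the product with Z/4Z: each of the 4 1-dim characters of Z/4Z tensors with each irrep of A_4, giving 4 copies of each A_4-dimension.)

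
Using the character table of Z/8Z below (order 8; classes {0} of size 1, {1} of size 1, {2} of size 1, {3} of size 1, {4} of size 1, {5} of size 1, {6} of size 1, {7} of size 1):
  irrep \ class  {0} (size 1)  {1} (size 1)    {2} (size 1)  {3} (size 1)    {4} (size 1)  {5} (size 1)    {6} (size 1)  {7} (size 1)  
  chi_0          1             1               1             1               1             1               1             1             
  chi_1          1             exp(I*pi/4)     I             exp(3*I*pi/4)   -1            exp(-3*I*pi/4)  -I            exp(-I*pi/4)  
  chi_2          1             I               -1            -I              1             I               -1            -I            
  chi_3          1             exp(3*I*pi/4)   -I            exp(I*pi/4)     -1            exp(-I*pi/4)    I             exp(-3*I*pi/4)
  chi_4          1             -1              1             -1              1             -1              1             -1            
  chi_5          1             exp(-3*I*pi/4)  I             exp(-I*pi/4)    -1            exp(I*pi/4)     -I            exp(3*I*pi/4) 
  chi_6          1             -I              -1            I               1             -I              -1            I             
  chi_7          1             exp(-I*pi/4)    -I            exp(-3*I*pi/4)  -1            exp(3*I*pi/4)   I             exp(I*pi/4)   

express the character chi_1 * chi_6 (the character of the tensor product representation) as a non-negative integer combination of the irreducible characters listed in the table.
chi_1 tensor chi_6 = chi_7 (all other irreducibles have multiplicity 0).

Solution. The character of a tensor product is the pointwise product (chi_1 * chi_6)(C) = chi_1(C) * chi_6(C):
  {0}: (1)*(1), {1}: (exp(I*pi/4))*(-I), {2}: (I)*(-1), {3}: (exp(3*I*pi/4))*(I), {4}: (-1)*(1), {5}: (exp(-3*I*pi/4))*(-I), {6}: (-I)*(-1), {7}: (exp(-I*pi/4))*(I)
so (chi_1 * chi_6) takes values
  {0} -> 1, {1} -> -exp(3*I*pi/4), {2} -> -I, {3} -> exp(-3*I*pi/4), {4} -> -1, {5} -> -exp(-I*pi/4), {6} -> I, {7} -> exp(I*pi/4).
Now take the inner product of this character with each irreducible chi from the table, <chi_1*chi_6, chi> = (1/8) sum_C |C| (chi_1*chi_6)(C) conj(chi(C)):
  <chi_1*chi_6, chi_0> = (1/8)[1*(1)*conj(1) + 1*(-exp(3*I*pi/4))*conj(1) + 1*(-I)*conj(1) + 1*(exp(-3*I*pi/4))*conj(1) + 1*(-1)*conj(1) + 1*(-exp(-I*pi/4))*conj(1) + 1*(I)*conj(1) + 1*(exp(I*pi/4))*conj(1)]
      = (1/8)[(1) + (-exp(3*I*pi/4)) + (-I) + (exp(-3*I*pi/4)) + (-1) + (-exp(-I*pi/4)) + (I) + (exp(I*pi/4))] = 0/8 = 0
  <chi_1*chi_6, chi_1> = (1/8)[1*(1)*conj(1) + 1*(-exp(3*I*pi/4))*conj(exp(I*pi/4)) + 1*(-I)*conj(I) + 1*(exp(-3*I*pi/4))*conj(exp(3*I*pi/4)) + 1*(-1)*conj(-1) + 1*(-exp(-I*pi/4))*conj(exp(-3*I*pi/4)) + 1*(I)*conj(-I) + 1*(exp(I*pi/4))*conj(exp(-I*pi/4))]
      = (1/8)[(1) + (-I) + (-1) + (I) + (1) + (-I) + (-1) + (I)] = 0/8 = 0
  <chi_1*chi_6, chi_2> = (1/8)[1*(1)*conj(1) + 1*(-exp(3*I*pi/4))*conj(I) + 1*(-I)*conj(-1) + 1*(exp(-3*I*pi/4))*conj(-I) + 1*(-1)*conj(1) + 1*(-exp(-I*pi/4))*conj(I) + 1*(I)*conj(-1) + 1*(exp(I*pi/4))*conj(-I)]
      = (1/8)[(1) + (exp(-3*I*pi/4)) + (I) + (exp(-I*pi/4)) + (-1) + (exp(I*pi/4)) + (-I) + (exp(3*I*pi/4))] = 0/8 = 0
  <chi_1*chi_6, chi_3> = (1/8)[1*(1)*conj(1) + 1*(-exp(3*I*pi/4))*conj(exp(3*I*pi/4)) + 1*(-I)*conj(-I) + 1*(exp(-3*I*pi/4))*conj(exp(I*pi/4)) + 1*(-1)*conj(-1) + 1*(-exp(-I*pi/4))*conj(exp(-I*pi/4)) + 1*(I)*conj(I) + 1*(exp(I*pi/4))*conj(exp(-3*I*pi/4))]
      = (1/8)[(1) + (-1) + (1) + (-1) + (1) + (-1) + (1) + (-1)] = 0/8 = 0
  <chi_1*chi_6, chi_4> = (1/8)[1*(1)*conj(1) + 1*(-exp(3*I*pi/4))*conj(-1) + 1*(-I)*conj(1) + 1*(exp(-3*I*pi/4))*conj(-1) + 1*(-1)*conj(1) + 1*(-exp(-I*pi/4))*conj(-1) + 1*(I)*conj(1) + 1*(exp(I*pi/4))*conj(-1)]
      = (1/8)[(1) + (exp(3*I*pi/4)) + (-I) + (-exp(-3*I*pi/4)) + (-1) + (exp(-I*pi/4)) + (I) + (-exp(I*pi/4))] = 0/8 = 0
  <chi_1*chi_6, chi_5> = (1/8)[1*(1)*conj(1) + 1*(-exp(3*I*pi/4))*conj(exp(-3*I*pi/4)) + 1*(-I)*conj(I) + 1*(exp(-3*I*pi/4))*conj(exp(-I*pi/4)) + 1*(-1)*conj(-1) + 1*(-exp(-I*pi/4))*conj(exp(I*pi/4)) + 1*(I)*conj(-I) + 1*(exp(I*pi/4))*conj(exp(3*I*pi/4))]
      = (1/8)[(1) + (I) + (-1) + (-I) + (1) + (I) + (-1) + (-I)] = 0/8 = 0
  <chi_1*chi_6, chi_6> = (1/8)[1*(1)*conj(1) + 1*(-exp(3*I*pi/4))*conj(-I) + 1*(-I)*conj(-1) + 1*(exp(-3*I*pi/4))*conj(I) + 1*(-1)*conj(1) + 1*(-exp(-I*pi/4))*conj(-I) + 1*(I)*conj(-1) + 1*(exp(I*pi/4))*conj(I)]
      = (1/8)[(1) + (-exp(-3*I*pi/4)) + (I) + (-exp(-I*pi/4)) + (-1) + (-exp(I*pi/4)) + (-I) + (-exp(3*I*pi/4))] = 0/8 = 0
  <chi_1*chi_6, chi_7> = (1/8)[1*(1)*conj(1) + 1*(-exp(3*I*pi/4))*conj(exp(-I*pi/4)) + 1*(-I)*conj(-I) + 1*(exp(-3*I*pi/4))*conj(exp(-3*I*pi/4)) + 1*(-1)*conj(-1) + 1*(-exp(-I*pi/4))*conj(exp(3*I*pi/4)) + 1*(I)*conj(I) + 1*(exp(I*pi/4))*conj(exp(I*pi/4))]
      = (1/8)[(1) + (1) + (1) + (1) + (1) + (1) + (1) + (1)] = 8/8 = 1
(Exp terms are combined using exp(i*s)*conj(exp(i*t)) = exp(i*(s-t)), and sums of them are collapsed using the identity that for every m > 1 the m distinct m-th roots of unity sum to 0, e.g. 1 + exp(2*I*pi/3) + exp(-2*I*pi/3) = 0.)
Hence the multiplicities are chi_7: 1. Dimension check: dim(chi_1)*dim(chi_6) = 1*1 = 1 and sum (mult * dim) = 1*1 = 1.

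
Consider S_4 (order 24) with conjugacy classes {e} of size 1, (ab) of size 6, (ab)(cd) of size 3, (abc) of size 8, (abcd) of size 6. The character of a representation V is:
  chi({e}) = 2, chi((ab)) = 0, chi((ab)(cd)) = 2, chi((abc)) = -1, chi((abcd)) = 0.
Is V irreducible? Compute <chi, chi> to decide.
Irreducible: <chi, chi> = 1.

Derivation: <chi, chi> = (1/|G|) sum_C |C| * |chi(C)|^2 = (1/24)[1*|2|^2 + 6*|0|^2 + 3*|2|^2 + 8*|-1|^2 + 6*|0|^2]
  = (1/24)[(4) + (0) + (12) + (8) + (0)] = 24/24 = 1.
A character is irreducible iff <chi, chi> = 1, so this representation is irreducible.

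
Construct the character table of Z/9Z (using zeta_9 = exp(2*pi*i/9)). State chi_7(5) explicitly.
Character table of Z/9Z (irreps indexed chi_0,...,chi_8 with chi_k(m) = zeta_9^(k*m), zeta_9 = exp(2*pi*i/9)):
  irrep \ class  {0} (size 1)  {1} (size 1)    {2} (size 1)    {3} (size 1)    {4} (size 1)    {5} (size 1)    {6} (size 1)    {7} (size 1)    {8} (size 1)  
  chi_0          1             1               1               1               1               1               1               1               1             
  chi_1          1             exp(2*I*pi/9)   exp(4*I*pi/9)   exp(2*I*pi/3)   exp(8*I*pi/9)   exp(-8*I*pi/9)  exp(-2*I*pi/3)  exp(-4*I*pi/9)  exp(-2*I*pi/9)
  chi_2          1             exp(4*I*pi/9)   exp(8*I*pi/9)   exp(-2*I*pi/3)  exp(-2*I*pi/9)  exp(2*I*pi/9)   exp(2*I*pi/3)   exp(-8*I*pi/9)  exp(-4*I*pi/9)
  chi_3          1             exp(2*I*pi/3)   exp(-2*I*pi/3)  1               exp(2*I*pi/3)   exp(-2*I*pi/3)  1               exp(2*I*pi/3)   exp(-2*I*pi/3)
  chi_4          1             exp(8*I*pi/9)   exp(-2*I*pi/9)  exp(2*I*pi/3)   exp(-4*I*pi/9)  exp(4*I*pi/9)   exp(-2*I*pi/3)  exp(2*I*pi/9)   exp(-8*I*pi/9)
  chi_5          1             exp(-8*I*pi/9)  exp(2*I*pi/9)   exp(-2*I*pi/3)  exp(4*I*pi/9)   exp(-4*I*pi/9)  exp(2*I*pi/3)   exp(-2*I*pi/9)  exp(8*I*pi/9) 
  chi_6          1             exp(-2*I*pi/3)  exp(2*I*pi/3)   1               exp(-2*I*pi/3)  exp(2*I*pi/3)   1               exp(-2*I*pi/3)  exp(2*I*pi/3) 
  chi_7          1             exp(-4*I*pi/9)  exp(-8*I*pi/9)  exp(2*I*pi/3)   exp(2*I*pi/9)   exp(-2*I*pi/9)  exp(-2*I*pi/3)  exp(8*I*pi/9)   exp(4*I*pi/9) 
  chi_8          1             exp(-2*I*pi/9)  exp(-4*I*pi/9)  exp(-2*I*pi/3)  exp(-8*I*pi/9)  exp(8*I*pi/9)   exp(2*I*pi/3)   exp(4*I*pi/9)   exp(2*I*pi/9) 

Spot check: chi_7(5) = zeta_9^(7*5) = zeta_9^35 = exp(-2*I*pi/9).

Justification: Z/9Z is abelian, so all 9 irreducible complex representations are 1-dimensional. They are given by chi_k(m) = zeta_9^(k*m) for k = 0,...,8. Row orthogonality: sum_m chi_k(m) conj(chi_l(m)) = 9 * [k = l].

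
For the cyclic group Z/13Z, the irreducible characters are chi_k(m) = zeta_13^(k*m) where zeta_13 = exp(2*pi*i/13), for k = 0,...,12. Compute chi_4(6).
chi_4(6) = zeta_13^24 = exp(-4*I*pi/13)

chi_4(6) = zeta_13^(4*6) = zeta_13^24. Since zeta_13^13 = 1, this equals zeta_13^11 = exp(2*pi*i*11/13) = exp(-4*I*pi/13).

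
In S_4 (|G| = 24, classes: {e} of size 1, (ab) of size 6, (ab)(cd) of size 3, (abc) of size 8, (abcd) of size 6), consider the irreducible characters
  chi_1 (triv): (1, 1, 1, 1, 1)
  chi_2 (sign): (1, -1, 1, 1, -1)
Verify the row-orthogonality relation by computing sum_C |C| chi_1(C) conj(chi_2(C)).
Sum = 0; so <chi_1, chi_2> = 0 (distinct irreducibles are orthogonal).

Reasoning: Compute term by term over conjugacy classes (|C| * chi_1(C) * conj(chi_2(C))):
  1*(1)*conj(1) + 6*(1)*conj(-1) + 3*(1)*conj(1) + 8*(1)*conj(1) + 6*(1)*conj(-1)
  = (1) + (-6) + (3) + (8) + (-6)
  = 0.
Dividing by |G| = 24 gives 0/24 = 0, matching the row-orthogonality relation <chi_1, chi_2> = [chi_1 = chi_2].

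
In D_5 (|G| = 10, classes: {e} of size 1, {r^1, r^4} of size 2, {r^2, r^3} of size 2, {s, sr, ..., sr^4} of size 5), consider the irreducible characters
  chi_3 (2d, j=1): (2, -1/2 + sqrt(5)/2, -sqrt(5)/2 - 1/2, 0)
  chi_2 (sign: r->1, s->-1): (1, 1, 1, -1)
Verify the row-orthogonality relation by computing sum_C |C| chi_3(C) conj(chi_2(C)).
Sum = 0; so <chi_3, chi_2> = 0 (distinct irreducibles are orthogonal).

Compute term by term over conjugacy classes (|C| * chi_3(C) * conj(chi_2(C))):
  1*(2)*conj(1) + 2*(-1/2 + sqrt(5)/2)*conj(1) + 2*(-sqrt(5)/2 - 1/2)*conj(1) + 5*(0)*conj(-1)
  = (2) + (-1 + sqrt(5)) + (-sqrt(5) - 1) + (0)
  = 0.
Dividing by |G| = 10 gives 0/10 = 0, matching the row-orthogonality relation <chi_3, chi_2> = [chi_3 = chi_2].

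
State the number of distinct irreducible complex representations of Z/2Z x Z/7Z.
14

Justification: The number of irreducible complex representations of a finite group equals its number of conjugacy classes. Z/2Z x Z/7Z is abelian of order 14, so every element is its own conjugacy class: 14 classes, so Z/2Z x Z/7Z (order 14) has exactly 14 irreducible complex representations.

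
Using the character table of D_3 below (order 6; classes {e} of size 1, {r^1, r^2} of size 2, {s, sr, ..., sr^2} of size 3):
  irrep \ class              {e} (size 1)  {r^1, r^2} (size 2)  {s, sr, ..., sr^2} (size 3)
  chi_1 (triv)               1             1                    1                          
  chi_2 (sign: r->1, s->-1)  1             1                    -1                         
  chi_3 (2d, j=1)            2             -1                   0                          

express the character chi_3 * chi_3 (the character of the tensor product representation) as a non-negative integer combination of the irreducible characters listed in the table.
chi_3 tensor chi_3 = chi_1 + chi_2 + chi_3 (all other irreducibles have multiplicity 0).

Solution. The character of a tensor product is the pointwise product (chi_3 * chi_3)(C) = chi_3(C) * chi_3(C):
  {e}: (2)*(2), {r^1, r^2}: (-1)*(-1), {s, sr, ..., sr^2}: (0)*(0)
so (chi_3 * chi_3) takes values
  {e} -> 4, {r^1, r^2} -> 1, {s, sr, ..., sr^2} -> 0.
Now take the inner product of this character with each irreducible chi from the table, <chi_3*chi_3, chi> = (1/6) sum_C |C| (chi_3*chi_3)(C) conj(chi(C)):
  <chi_3*chi_3, chi_1> = (1/6)[1*(4)*conj(1) + 2*(1)*conj(1) + 3*(0)*conj(1)]
      = (1/6)[(4) + (2) + (0)] = 6/6 = 1
  <chi_3*chi_3, chi_2> = (1/6)[1*(4)*conj(1) + 2*(1)*conj(1) + 3*(0)*conj(-1)]
      = (1/6)[(4) + (2) + (0)] = 6/6 = 1
  <chi_3*chi_3, chi_3> = (1/6)[1*(4)*conj(2) + 2*(1)*conj(-1) + 3*(0)*conj(0)]
      = (1/6)[(8) + (-2) + (0)] = 6/6 = 1
Hence the multiplicities are chi_1: 1, chi_2: 1, chi_3: 1. Dimension check: dim(chi_3)*dim(chi_3) = 2*2 = 4 and sum (mult * dim) = 1*1 + 1*1 + 1*2 = 4.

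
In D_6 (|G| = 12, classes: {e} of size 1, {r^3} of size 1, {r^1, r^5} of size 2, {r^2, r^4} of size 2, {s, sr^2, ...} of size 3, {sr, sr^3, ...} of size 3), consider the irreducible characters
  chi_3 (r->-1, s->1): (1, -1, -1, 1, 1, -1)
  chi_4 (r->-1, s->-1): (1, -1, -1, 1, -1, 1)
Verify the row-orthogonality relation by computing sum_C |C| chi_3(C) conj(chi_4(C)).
Sum = 0; so <chi_3, chi_4> = 0 (distinct irreducibles are orthogonal).

Derivation: Compute term by term over conjugacy classes (|C| * chi_3(C) * conj(chi_4(C))):
  1*(1)*conj(1) + 1*(-1)*conj(-1) + 2*(-1)*conj(-1) + 2*(1)*conj(1) + 3*(1)*conj(-1) + 3*(-1)*conj(1)
  = (1) + (1) + (2) + (2) + (-3) + (-3)
  = 0.
Dividing by |G| = 12 gives 0/12 = 0, matching the row-orthogonality relation <chi_3, chi_4> = [chi_3 = chi_4].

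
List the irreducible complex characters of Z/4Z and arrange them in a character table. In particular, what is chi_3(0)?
Character table of Z/4Z (irreps indexed chi_0,...,chi_3 with chi_k(m) = zeta_4^(k*m), zeta_4 = exp(2*pi*i/4)):
  irrep \ class  {0} (size 1)  {1} (size 1)  {2} (size 1)  {3} (size 1)
  chi_0          1             1             1             1           
  chi_1          1             I             -1            -I          
  chi_2          1             -1            1             -1          
  chi_3          1             -I            -1            I           

Spot check: chi_3(0) = zeta_4^(3*0) = zeta_4^0 = 1.

Details: Z/4Z is abelian, so all 4 irreducible complex representations are 1-dimensional. They are given by chi_k(m) = zeta_4^(k*m) for k = 0,...,3. Row orthogonality: sum_m chi_k(m) conj(chi_l(m)) = 4 * [k = l].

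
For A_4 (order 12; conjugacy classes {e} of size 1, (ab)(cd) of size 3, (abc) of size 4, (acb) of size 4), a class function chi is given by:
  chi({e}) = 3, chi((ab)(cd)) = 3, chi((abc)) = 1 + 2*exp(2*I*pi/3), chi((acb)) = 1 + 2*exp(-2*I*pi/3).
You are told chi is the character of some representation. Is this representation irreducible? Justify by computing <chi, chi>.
Not irreducible (reducible): <chi, chi> = 5 > 1.

Solution. <chi, chi> = (1/|G|) sum_C |C| * |chi(C)|^2 = (1/12)[1*|3|^2 + 3*|3|^2 + 4*|1 + 2*exp(2*I*pi/3)|^2 + 4*|1 + 2*exp(-2*I*pi/3)|^2]
  = (1/12)[(9) + (27) + (12) + (12)] = 60/12 = 5.
(Exp terms are combined using exp(i*s)*conj(exp(i*t)) = exp(i*(s-t)), and sums of them are collapsed using the identity that for every m > 1 the m distinct m-th roots of unity sum to 0, e.g. 1 + exp(2*I*pi/3) + exp(-2*I*pi/3) = 0.)
A character is irreducible iff <chi, chi> = 1, so this representation is reducible.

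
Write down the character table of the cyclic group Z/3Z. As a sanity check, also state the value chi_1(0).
Character table of Z/3Z (irreps indexed chi_0,...,chi_2 with chi_k(m) = zeta_3^(k*m), zeta_3 = exp(2*pi*i/3)):
  irrep \ class  {0} (size 1)  {1} (size 1)    {2} (size 1)  
  chi_0          1             1               1             
  chi_1          1             exp(2*I*pi/3)   exp(-2*I*pi/3)
  chi_2          1             exp(-2*I*pi/3)  exp(2*I*pi/3) 

Spot check: chi_1(0) = zeta_3^(1*0) = zeta_3^0 = 1.

Solution. Z/3Z is abelian, so all 3 irreducible complex representations are 1-dimensional. They are given by chi_k(m) = zeta_3^(k*m) for k = 0,...,2. Row orthogonality: sum_m chi_k(m) conj(chi_l(m)) = 3 * [k = l].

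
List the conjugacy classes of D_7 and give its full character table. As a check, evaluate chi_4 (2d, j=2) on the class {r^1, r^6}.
Conjugacy classes: {e} of size 1, {r^1, r^6} of size 2, {r^2, r^5} of size 2, {r^3, r^4} of size 2, {s, sr, ..., sr^6} of size 7.
Character table:
  irrep \ class              {e} (size 1)  {r^1, r^6} (size 2)  {r^2, r^5} (size 2)  {r^3, r^4} (size 2)  {s, sr, ..., sr^6} (size 7)
  chi_1 (triv)               1             1                    1                    1                    1                          
  chi_2 (sign: r->1, s->-1)  1             1                    1                    1                    -1                         
  chi_3 (2d, j=1)            2             2*cos(2*pi/7)        -2*cos(3*pi/7)       -2*cos(pi/7)         0                          
  chi_4 (2d, j=2)            2             -2*cos(3*pi/7)       -2*cos(pi/7)         2*cos(2*pi/7)        0                          
  chi_5 (2d, j=3)            2             -2*cos(pi/7)         2*cos(2*pi/7)        -2*cos(3*pi/7)       0                          

Spot check: chi_4 (2d, j=2) on {r^1, r^6} = -2*cos(3*pi/7).

Justification: D_7 has order 2*7 = 14 with 5 conjugacy classes, hence 5 irreducibles. Sum of squared dims 1 + 1 + 4 + 4 + 4 = 14 = |G|. Linear characters come from the abelianisation; the 2-dimensional irreps have character r^k -> 2*cos(2*pi*j*k/7), reflections -> 0.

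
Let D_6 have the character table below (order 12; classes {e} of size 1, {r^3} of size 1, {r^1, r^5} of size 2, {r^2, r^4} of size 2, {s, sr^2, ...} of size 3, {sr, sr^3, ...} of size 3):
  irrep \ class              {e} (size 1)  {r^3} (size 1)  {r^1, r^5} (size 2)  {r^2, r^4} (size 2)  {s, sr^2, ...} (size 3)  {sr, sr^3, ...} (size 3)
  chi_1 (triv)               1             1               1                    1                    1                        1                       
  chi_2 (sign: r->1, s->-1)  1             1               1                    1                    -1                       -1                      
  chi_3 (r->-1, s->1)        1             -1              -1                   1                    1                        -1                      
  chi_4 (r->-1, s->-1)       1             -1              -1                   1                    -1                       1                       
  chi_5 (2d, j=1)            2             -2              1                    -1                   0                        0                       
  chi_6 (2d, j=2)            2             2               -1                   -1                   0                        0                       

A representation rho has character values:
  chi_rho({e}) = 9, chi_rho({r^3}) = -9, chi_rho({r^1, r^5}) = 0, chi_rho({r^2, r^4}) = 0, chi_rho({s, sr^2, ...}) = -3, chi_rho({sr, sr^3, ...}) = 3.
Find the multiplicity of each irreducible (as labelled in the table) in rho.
Multiplicities: chi_1: 0, chi_2: 0, chi_3: 0, chi_4: 3, chi_5: 3, chi_6: 0.

Why: Use <chi_rho, chi> = (1/|G|) sum_C |C| * chi_rho(C) * conj(chi(C)) with |G| = 12 for each irreducible chi in the table:
  <chi_rho, chi_1> = (1/12)[1*(9)*conj(1) + 1*(-9)*conj(1) + 2*(0)*conj(1) + 2*(0)*conj(1) + 3*(-3)*conj(1) + 3*(3)*conj(1)]
      = (1/12)[(9) + (-9) + (0) + (0) + (-9) + (9)] = 0/12 = 0
  <chi_rho, chi_2> = (1/12)[1*(9)*conj(1) + 1*(-9)*conj(1) + 2*(0)*conj(1) + 2*(0)*conj(1) + 3*(-3)*conj(-1) + 3*(3)*conj(-1)]
      = (1/12)[(9) + (-9) + (0) + (0) + (9) + (-9)] = 0/12 = 0
  <chi_rho, chi_3> = (1/12)[1*(9)*conj(1) + 1*(-9)*conj(-1) + 2*(0)*conj(-1) + 2*(0)*conj(1) + 3*(-3)*conj(1) + 3*(3)*conj(-1)]
      = (1/12)[(9) + (9) + (0) + (0) + (-9) + (-9)] = 0/12 = 0
  <chi_rho, chi_4> = (1/12)[1*(9)*conj(1) + 1*(-9)*conj(-1) + 2*(0)*conj(-1) + 2*(0)*conj(1) + 3*(-3)*conj(-1) + 3*(3)*conj(1)]
      = (1/12)[(9) + (9) + (0) + (0) + (9) + (9)] = 36/12 = 3
  <chi_rho, chi_5> = (1/12)[1*(9)*conj(2) + 1*(-9)*conj(-2) + 2*(0)*conj(1) + 2*(0)*conj(-1) + 3*(-3)*conj(0) + 3*(3)*conj(0)]
      = (1/12)[(18) + (18) + (0) + (0) + (0) + (0)] = 36/12 = 3
  <chi_rho, chi_6> = (1/12)[1*(9)*conj(2) + 1*(-9)*conj(2) + 2*(0)*conj(-1) + 2*(0)*conj(-1) + 3*(-3)*conj(0) + 3*(3)*conj(0)]
      = (1/12)[(18) + (-18) + (0) + (0) + (0) + (0)] = 0/12 = 0
Dimension check: dim(rho) = sum (mult * dim) = 0*1 + 0*1 + 0*1 + 3*1 + 3*2 + 0*2 = 9 = chi_rho(e) = 9.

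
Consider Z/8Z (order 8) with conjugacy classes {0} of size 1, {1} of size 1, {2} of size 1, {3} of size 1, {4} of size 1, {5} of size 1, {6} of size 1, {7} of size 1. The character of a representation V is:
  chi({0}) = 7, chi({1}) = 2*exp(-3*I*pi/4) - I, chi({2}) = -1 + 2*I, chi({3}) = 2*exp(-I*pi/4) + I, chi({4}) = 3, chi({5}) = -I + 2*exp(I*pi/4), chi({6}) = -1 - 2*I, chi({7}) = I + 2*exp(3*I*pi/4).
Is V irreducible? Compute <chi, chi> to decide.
Not irreducible (reducible): <chi, chi> = 11 > 1.

Details: <chi, chi> = (1/|G|) sum_C |C| * |chi(C)|^2 = (1/8)[1*|7|^2 + 1*|2*exp(-3*I*pi/4) - I|^2 + 1*|-1 + 2*I|^2 + 1*|2*exp(-I*pi/4) + I|^2 + 1*|3|^2 + 1*|-I + 2*exp(I*pi/4)|^2 + 1*|-1 - 2*I|^2 + 1*|I + 2*exp(3*I*pi/4)|^2]
  = (1/8)[(49) + (5 + 2*exp(-I*pi/4) - 2*exp(-3*I*pi/4)) + (5) + (5 - 2*exp(I*pi/4) + 2*exp(3*I*pi/4)) + (9) + (5 - 2*exp(I*pi/4) + 2*exp(3*I*pi/4)) + (5) + (5 + 2*exp(-I*pi/4) - 2*exp(-3*I*pi/4))] = 88/8 = 11.
(Exp terms are combined using exp(i*s)*conj(exp(i*t)) = exp(i*(s-t)), and sums of them are collapsed using the identity that for every m > 1 the m distinct m-th roots of unity sum to 0, e.g. 1 + exp(2*I*pi/3) + exp(-2*I*pi/3) = 0.)
A character is irreducible iff <chi, chi> = 1, so this representation is reducible.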